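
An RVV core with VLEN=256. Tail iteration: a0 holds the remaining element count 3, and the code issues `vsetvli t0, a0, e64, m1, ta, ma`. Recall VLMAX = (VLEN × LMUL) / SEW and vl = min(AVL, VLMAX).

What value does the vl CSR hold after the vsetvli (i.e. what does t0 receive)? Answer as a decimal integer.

VLMAX = VLEN×LMUL/SEW = 256×1/64 = 4
vl ← min(3, 4) = 3

vl = 3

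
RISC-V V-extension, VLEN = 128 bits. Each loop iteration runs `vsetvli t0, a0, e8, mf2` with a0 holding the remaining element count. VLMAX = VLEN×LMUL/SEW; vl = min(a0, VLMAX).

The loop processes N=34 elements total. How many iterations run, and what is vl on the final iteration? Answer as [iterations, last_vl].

[iterations, last_vl] = [5, 2]

VLMAX = VLEN×LMUL/SEW = 128×1/2/8 = 8
iterations = ceil(34/8) = 5; final-pass vl = 2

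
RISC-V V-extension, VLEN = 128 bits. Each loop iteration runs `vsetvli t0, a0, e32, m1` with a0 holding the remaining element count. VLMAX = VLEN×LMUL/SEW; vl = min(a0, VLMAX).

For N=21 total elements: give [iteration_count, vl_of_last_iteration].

lanes per group: 128·1/32 = 4
N=21: ⌈21/4⌉ = 6 iters; last vl = 21 − 5×4 = 1

[iterations, last_vl] = [6, 1]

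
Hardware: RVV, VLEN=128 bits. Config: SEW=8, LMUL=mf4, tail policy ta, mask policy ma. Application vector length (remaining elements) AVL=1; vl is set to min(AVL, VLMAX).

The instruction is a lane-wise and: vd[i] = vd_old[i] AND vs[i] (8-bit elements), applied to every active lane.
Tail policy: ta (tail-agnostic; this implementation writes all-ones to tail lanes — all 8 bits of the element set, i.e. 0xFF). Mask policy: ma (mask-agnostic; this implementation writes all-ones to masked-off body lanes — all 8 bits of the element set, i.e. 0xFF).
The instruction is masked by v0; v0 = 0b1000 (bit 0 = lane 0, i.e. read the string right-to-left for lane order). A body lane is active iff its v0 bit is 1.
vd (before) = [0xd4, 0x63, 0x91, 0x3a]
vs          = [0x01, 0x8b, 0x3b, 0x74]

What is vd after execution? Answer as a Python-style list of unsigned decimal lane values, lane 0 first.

VLMAX = VLEN×LMUL/SEW = 128×1/4/8 = 4
AVL=1 ≤ VLMAX=4, so vl = 1
vd[0] mask-off/ones -> 0xff
vd[1] tail/ones -> 0xff
vd[2] tail/ones -> 0xff
vd[3] tail/ones -> 0xff

vd = [255, 255, 255, 255]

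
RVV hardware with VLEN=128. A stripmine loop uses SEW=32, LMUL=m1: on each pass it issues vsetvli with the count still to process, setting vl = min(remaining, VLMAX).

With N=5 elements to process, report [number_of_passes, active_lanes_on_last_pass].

[iterations, last_vl] = [2, 1]

lanes per group: 128·1/32 = 4
N=5: ⌈5/4⌉ = 2 iters; last vl = 5 − 1×4 = 1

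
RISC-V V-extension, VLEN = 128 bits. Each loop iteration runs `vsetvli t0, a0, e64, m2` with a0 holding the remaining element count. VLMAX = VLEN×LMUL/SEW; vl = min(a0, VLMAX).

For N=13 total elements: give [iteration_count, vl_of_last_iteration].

[iterations, last_vl] = [4, 1]

lanes per group: 128·2/64 = 4
N=13: ⌈13/4⌉ = 4 iters; last vl = 13 − 3×4 = 1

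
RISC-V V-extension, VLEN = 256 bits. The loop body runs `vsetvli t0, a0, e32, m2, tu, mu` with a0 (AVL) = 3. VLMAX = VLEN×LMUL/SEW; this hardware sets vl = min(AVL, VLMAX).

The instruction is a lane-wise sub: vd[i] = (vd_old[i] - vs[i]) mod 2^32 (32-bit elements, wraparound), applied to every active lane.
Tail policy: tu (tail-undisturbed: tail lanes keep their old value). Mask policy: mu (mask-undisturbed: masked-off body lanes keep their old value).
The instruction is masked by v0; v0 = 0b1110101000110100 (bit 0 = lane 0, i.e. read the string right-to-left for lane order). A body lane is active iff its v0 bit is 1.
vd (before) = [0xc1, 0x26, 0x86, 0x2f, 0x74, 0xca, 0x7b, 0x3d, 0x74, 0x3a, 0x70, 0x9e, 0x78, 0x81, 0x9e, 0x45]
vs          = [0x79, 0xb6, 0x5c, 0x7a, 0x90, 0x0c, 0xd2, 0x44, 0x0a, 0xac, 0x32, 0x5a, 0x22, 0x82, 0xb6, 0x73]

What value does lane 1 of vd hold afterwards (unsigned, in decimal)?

vd[1] = 38

VLMAX = VLEN×LMUL/SEW = 256×2/32 = 16
vl = min(AVL, VLMAX) = min(3, 16) = 3
vd[0] mask-off/keep -> 0xc1
vd[1] mask-off/keep -> 0x26
vd[2] sub(0x86,0x5c) -> 0x2a
vd[3] tail/keep -> 0x2f
vd[4] tail/keep -> 0x74
vd[5] tail/keep -> 0xca
vd[6] tail/keep -> 0x7b
vd[7] tail/keep -> 0x3d
vd[8] tail/keep -> 0x74
vd[9] tail/keep -> 0x3a
vd[10] tail/keep -> 0x70
vd[11] tail/keep -> 0x9e
vd[12] tail/keep -> 0x78
vd[13] tail/keep -> 0x81
vd[14] tail/keep -> 0x9e
vd[15] tail/keep -> 0x45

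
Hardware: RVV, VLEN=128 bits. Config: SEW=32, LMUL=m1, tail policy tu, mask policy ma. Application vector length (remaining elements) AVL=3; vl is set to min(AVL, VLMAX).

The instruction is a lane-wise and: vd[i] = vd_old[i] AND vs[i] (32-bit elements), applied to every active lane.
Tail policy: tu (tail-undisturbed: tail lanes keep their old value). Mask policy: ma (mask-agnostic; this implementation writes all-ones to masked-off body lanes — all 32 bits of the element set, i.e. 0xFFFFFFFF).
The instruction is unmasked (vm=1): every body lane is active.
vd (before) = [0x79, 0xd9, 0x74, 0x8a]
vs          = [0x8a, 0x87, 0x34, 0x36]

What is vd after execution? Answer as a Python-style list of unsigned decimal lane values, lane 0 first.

lanes per group: 128·1/32 = 4
vl = min(AVL, VLMAX) = min(3, 4) = 3
lane  0: and(0x79,0x8a) ⇒ 0x08
lane  1: and(0xd9,0x87) ⇒ 0x81
lane  2: and(0x74,0x34) ⇒ 0x34
lane  3: tail/keep ⇒ 0x8a

vd = [8, 129, 52, 138]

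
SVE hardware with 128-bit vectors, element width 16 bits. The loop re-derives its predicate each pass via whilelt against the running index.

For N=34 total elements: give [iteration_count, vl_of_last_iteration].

lane count: 128 div 16 = 8
N=34: ⌈34/8⌉ = 5 iters; last vl = 34 − 4×8 = 2

[iterations, last_vl] = [5, 2]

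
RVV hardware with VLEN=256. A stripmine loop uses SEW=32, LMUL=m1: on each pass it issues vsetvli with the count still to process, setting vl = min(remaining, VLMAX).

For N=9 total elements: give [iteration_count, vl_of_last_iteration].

VLMAX = VLEN×LMUL/SEW = 256×1/32 = 8
9 elements at 8/iter → 2 passes, remainder 1 on the last

[iterations, last_vl] = [2, 1]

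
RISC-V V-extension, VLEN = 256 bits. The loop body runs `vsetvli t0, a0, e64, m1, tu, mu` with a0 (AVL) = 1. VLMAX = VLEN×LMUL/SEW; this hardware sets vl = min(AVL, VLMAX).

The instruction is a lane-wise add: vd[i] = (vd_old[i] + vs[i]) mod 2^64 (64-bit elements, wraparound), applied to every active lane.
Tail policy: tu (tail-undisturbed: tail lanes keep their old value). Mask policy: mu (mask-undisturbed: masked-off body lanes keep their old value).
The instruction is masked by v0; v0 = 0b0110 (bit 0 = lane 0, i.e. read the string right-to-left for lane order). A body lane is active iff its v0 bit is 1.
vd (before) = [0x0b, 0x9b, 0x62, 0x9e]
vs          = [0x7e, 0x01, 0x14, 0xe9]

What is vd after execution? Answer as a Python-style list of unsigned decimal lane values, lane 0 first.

VLMAX = VLEN×LMUL/SEW = 256×1/64 = 4
vl = min(AVL, VLMAX) = min(1, 4) = 1
lane  0: mask-off/keep ⇒ 0x0b
lane  1: tail/keep ⇒ 0x9b
lane  2: tail/keep ⇒ 0x62
lane  3: tail/keep ⇒ 0x9e

vd = [11, 155, 98, 158]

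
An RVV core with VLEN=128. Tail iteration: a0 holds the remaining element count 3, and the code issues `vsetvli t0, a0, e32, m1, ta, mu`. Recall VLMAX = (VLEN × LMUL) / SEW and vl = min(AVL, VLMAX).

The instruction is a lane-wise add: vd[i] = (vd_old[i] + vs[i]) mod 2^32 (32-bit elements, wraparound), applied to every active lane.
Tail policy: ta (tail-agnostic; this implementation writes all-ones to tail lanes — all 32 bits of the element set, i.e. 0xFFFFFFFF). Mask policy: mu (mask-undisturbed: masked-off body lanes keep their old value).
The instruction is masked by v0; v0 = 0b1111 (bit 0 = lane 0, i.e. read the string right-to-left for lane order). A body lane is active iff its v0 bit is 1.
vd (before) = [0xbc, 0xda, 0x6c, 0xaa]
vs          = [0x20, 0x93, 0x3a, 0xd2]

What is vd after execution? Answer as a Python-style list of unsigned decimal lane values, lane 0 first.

VLMAX = VLEN×LMUL/SEW = 128×1/32 = 4
AVL=3 ≤ VLMAX=4, so vl = 3
[0] add(0xbc,0x20) = 0xdc
[1] add(0xda,0x93) = 0x16d
[2] add(0x6c,0x3a) = 0xa6
[3] tail/ones = 0xffffffff

vd = [220, 365, 166, 4294967295]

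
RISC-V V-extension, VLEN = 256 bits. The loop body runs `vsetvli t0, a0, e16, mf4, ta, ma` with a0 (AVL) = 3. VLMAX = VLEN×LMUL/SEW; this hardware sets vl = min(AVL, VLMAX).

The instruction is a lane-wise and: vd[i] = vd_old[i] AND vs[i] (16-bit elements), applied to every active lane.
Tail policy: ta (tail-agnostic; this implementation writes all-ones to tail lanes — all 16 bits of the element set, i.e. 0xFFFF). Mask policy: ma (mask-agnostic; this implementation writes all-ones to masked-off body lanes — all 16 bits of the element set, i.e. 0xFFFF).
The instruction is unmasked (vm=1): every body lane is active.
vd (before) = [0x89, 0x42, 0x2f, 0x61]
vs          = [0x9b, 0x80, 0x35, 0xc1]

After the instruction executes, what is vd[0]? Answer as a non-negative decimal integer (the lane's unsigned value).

vd[0] = 137

VLMAX = (256 × 1/4) / 16 = 4 lanes
vl = min(AVL, VLMAX) = min(3, 4) = 3
lane  0: and(0x89,0x9b) ⇒ 0x89
lane  1: and(0x42,0x80) ⇒ 0x00
lane  2: and(0x2f,0x35) ⇒ 0x25
lane  3: tail/ones ⇒ 0xffff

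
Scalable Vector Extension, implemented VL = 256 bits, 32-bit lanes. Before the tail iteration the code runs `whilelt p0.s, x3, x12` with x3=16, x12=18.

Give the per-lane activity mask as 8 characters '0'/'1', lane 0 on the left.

lane count: 256 div 32 = 8
whilelt: lane j active iff 16+j < 18 → j < 2 → 2 active
bits (lane 0 leftmost): 11000000

predicate = 11000000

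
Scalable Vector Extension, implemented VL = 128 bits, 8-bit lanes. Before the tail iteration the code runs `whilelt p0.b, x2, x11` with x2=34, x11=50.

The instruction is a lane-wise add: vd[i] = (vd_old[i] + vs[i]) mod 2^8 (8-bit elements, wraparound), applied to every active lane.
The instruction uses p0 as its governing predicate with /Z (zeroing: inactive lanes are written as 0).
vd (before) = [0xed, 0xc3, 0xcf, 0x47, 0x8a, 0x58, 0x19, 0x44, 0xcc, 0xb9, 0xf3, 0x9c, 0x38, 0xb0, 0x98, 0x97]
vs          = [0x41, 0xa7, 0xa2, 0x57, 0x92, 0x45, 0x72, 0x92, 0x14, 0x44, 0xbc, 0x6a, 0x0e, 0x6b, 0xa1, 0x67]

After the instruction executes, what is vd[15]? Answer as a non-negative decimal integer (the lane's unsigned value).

vd[15] = 254

register lanes = 128/8 = 16
p0[j] = (34+j < 50); true for j=0..15 → 16 lanes set
lane  0: add(0xed,0x41) ⇒ 0x2e
lane  1: add(0xc3,0xa7) ⇒ 0x6a
lane  2: add(0xcf,0xa2) ⇒ 0x71
lane  3: add(0x47,0x57) ⇒ 0x9e
lane  4: add(0x8a,0x92) ⇒ 0x1c
lane  5: add(0x58,0x45) ⇒ 0x9d
lane  6: add(0x19,0x72) ⇒ 0x8b
lane  7: add(0x44,0x92) ⇒ 0xd6
lane  8: add(0xcc,0x14) ⇒ 0xe0
lane  9: add(0xb9,0x44) ⇒ 0xfd
lane 10: add(0xf3,0xbc) ⇒ 0xaf
lane 11: add(0x9c,0x6a) ⇒ 0x06
lane 12: add(0x38,0x0e) ⇒ 0x46
lane 13: add(0xb0,0x6b) ⇒ 0x1b
lane 14: add(0x98,0xa1) ⇒ 0x39
lane 15: add(0x97,0x67) ⇒ 0xfe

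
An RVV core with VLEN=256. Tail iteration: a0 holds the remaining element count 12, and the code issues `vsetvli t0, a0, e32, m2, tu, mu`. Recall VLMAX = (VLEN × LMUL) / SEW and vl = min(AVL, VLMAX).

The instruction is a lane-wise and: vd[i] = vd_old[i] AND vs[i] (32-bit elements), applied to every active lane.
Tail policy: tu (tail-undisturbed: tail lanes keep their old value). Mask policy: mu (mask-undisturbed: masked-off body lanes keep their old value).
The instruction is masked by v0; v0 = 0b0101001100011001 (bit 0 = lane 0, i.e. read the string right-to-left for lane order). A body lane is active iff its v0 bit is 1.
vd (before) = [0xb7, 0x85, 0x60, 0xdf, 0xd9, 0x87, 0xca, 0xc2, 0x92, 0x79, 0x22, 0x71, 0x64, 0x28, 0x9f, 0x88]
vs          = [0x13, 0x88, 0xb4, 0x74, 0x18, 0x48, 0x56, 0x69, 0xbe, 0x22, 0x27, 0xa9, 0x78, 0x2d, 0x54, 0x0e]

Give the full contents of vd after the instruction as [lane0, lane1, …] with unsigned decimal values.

vd = [19, 133, 96, 84, 24, 135, 202, 194, 146, 32, 34, 113, 100, 40, 159, 136]

lanes per group: 256·2/32 = 16
AVL=12 ≤ VLMAX=16, so vl = 12
lane  0: and(0xb7,0x13) ⇒ 0x13
lane  1: mask-off/keep ⇒ 0x85
lane  2: mask-off/keep ⇒ 0x60
lane  3: and(0xdf,0x74) ⇒ 0x54
lane  4: and(0xd9,0x18) ⇒ 0x18
lane  5: mask-off/keep ⇒ 0x87
lane  6: mask-off/keep ⇒ 0xca
lane  7: mask-off/keep ⇒ 0xc2
lane  8: and(0x92,0xbe) ⇒ 0x92
lane  9: and(0x79,0x22) ⇒ 0x20
lane 10: mask-off/keep ⇒ 0x22
lane 11: mask-off/keep ⇒ 0x71
lane 12: tail/keep ⇒ 0x64
lane 13: tail/keep ⇒ 0x28
lane 14: tail/keep ⇒ 0x9f
lane 15: tail/keep ⇒ 0x88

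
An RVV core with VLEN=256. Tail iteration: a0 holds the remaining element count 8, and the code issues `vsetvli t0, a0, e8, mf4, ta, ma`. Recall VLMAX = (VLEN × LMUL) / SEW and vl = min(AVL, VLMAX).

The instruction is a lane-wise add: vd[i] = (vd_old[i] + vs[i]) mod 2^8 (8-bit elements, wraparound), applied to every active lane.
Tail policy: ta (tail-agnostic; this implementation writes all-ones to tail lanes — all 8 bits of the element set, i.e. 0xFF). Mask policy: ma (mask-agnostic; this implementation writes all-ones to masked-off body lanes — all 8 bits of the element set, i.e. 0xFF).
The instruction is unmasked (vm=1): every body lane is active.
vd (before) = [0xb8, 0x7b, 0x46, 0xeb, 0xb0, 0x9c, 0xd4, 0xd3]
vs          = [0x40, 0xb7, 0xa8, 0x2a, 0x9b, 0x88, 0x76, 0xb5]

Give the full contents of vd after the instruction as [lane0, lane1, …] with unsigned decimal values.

vd = [248, 50, 238, 21, 75, 36, 74, 136]

VLMAX = (256 × 1/4) / 8 = 8 lanes
vl = min(AVL, VLMAX) = min(8, 8) = 8
lane  0: add(0xb8,0x40) ⇒ 0xf8
lane  1: add(0x7b,0xb7) ⇒ 0x32
lane  2: add(0x46,0xa8) ⇒ 0xee
lane  3: add(0xeb,0x2a) ⇒ 0x15
lane  4: add(0xb0,0x9b) ⇒ 0x4b
lane  5: add(0x9c,0x88) ⇒ 0x24
lane  6: add(0xd4,0x76) ⇒ 0x4a
lane  7: add(0xd3,0xb5) ⇒ 0x88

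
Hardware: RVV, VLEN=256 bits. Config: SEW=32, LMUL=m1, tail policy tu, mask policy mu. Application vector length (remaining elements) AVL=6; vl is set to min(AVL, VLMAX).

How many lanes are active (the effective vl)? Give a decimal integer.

vl = 6

lanes per group: 256·1/32 = 8
vl ← min(6, 8) = 6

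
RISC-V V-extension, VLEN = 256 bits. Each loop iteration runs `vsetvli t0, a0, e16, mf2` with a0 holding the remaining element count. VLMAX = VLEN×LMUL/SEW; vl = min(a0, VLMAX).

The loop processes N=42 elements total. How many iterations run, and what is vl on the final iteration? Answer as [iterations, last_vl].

lanes per group: 256·1/2/16 = 8
N=42: ⌈42/8⌉ = 6 iters; last vl = 42 − 5×8 = 2

[iterations, last_vl] = [6, 2]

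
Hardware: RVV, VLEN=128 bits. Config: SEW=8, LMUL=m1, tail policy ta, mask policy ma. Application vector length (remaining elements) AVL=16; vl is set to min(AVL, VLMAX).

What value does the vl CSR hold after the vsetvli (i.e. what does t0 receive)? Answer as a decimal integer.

vl = 16

VLMAX = (128 × 1) / 8 = 16 lanes
vl = min(AVL, VLMAX) = min(16, 16) = 16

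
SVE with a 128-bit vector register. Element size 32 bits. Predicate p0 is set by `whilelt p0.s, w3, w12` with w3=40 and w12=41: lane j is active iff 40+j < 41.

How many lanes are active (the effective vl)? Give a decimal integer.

vl = 1

128-bit reg / 32-bit elem → 4 lanes
p0[j] = (40+j < 41); true for j=0..0 → 1 lanes set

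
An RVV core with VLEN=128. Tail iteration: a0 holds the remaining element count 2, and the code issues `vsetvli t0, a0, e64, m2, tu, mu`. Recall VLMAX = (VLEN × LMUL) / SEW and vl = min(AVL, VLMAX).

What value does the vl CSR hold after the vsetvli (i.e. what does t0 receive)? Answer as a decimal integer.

VLMAX = VLEN×LMUL/SEW = 128×2/64 = 4
vl = min(AVL, VLMAX) = min(2, 4) = 2

vl = 2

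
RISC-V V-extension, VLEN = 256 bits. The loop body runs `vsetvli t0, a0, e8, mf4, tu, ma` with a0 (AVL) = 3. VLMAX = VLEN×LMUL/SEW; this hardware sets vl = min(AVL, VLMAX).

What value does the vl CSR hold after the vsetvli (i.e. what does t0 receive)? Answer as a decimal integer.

vl = 3

VLMAX = VLEN×LMUL/SEW = 256×1/4/8 = 8
vl ← min(3, 8) = 3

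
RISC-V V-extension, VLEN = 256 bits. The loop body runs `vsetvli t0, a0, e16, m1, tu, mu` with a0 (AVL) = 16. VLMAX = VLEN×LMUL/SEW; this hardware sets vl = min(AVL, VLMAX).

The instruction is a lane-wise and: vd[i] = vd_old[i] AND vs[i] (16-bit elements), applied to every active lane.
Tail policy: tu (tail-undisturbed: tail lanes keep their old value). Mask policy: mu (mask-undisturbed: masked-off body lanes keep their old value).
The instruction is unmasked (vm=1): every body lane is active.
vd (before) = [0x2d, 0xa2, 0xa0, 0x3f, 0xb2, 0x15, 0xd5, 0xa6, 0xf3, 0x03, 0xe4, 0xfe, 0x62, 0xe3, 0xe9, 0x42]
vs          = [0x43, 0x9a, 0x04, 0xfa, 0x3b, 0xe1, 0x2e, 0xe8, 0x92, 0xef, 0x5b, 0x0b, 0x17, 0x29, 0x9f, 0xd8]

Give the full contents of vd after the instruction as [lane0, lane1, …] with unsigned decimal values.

vd = [1, 130, 0, 58, 50, 1, 4, 160, 146, 3, 64, 10, 2, 33, 137, 64]

lanes per group: 256·1/16 = 16
vl = min(AVL, VLMAX) = min(16, 16) = 16
lane  0: and(0x2d,0x43) ⇒ 0x01
lane  1: and(0xa2,0x9a) ⇒ 0x82
lane  2: and(0xa0,0x04) ⇒ 0x00
lane  3: and(0x3f,0xfa) ⇒ 0x3a
lane  4: and(0xb2,0x3b) ⇒ 0x32
lane  5: and(0x15,0xe1) ⇒ 0x01
lane  6: and(0xd5,0x2e) ⇒ 0x04
lane  7: and(0xa6,0xe8) ⇒ 0xa0
lane  8: and(0xf3,0x92) ⇒ 0x92
lane  9: and(0x03,0xef) ⇒ 0x03
lane 10: and(0xe4,0x5b) ⇒ 0x40
lane 11: and(0xfe,0x0b) ⇒ 0x0a
lane 12: and(0x62,0x17) ⇒ 0x02
lane 13: and(0xe3,0x29) ⇒ 0x21
lane 14: and(0xe9,0x9f) ⇒ 0x89
lane 15: and(0x42,0xd8) ⇒ 0x40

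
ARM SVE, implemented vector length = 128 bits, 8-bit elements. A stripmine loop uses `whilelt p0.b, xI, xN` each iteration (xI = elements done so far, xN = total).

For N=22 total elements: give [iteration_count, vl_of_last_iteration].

[iterations, last_vl] = [2, 6]

register lanes = 128/8 = 16
N=22: ⌈22/16⌉ = 2 iters; last vl = 22 − 1×16 = 6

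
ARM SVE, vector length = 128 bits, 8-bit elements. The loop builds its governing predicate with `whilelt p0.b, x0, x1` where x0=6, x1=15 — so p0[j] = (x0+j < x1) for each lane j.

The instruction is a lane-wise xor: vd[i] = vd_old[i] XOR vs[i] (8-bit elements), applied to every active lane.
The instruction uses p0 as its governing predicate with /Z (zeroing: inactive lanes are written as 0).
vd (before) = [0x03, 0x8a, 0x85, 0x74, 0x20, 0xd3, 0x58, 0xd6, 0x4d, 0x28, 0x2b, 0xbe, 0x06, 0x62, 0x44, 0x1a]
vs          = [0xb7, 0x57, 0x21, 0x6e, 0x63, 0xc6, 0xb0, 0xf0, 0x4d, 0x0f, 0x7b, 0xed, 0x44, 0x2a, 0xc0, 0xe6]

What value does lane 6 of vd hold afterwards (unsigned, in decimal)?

lane count: 128 div 8 = 16
p0[j] = (6+j < 15); true for j=0..8 → 9 lanes set
[0] xor(0x03,0xb7) = 0xb4
[1] xor(0x8a,0x57) = 0xdd
[2] xor(0x85,0x21) = 0xa4
[3] xor(0x74,0x6e) = 0x1a
[4] xor(0x20,0x63) = 0x43
[5] xor(0xd3,0xc6) = 0x15
[6] xor(0x58,0xb0) = 0xe8
[7] xor(0xd6,0xf0) = 0x26
[8] xor(0x4d,0x4d) = 0x00
[9] tail/zero = 0x00
[10] tail/zero = 0x00
[11] tail/zero = 0x00
[12] tail/zero = 0x00
[13] tail/zero = 0x00
[14] tail/zero = 0x00
[15] tail/zero = 0x00

vd[6] = 232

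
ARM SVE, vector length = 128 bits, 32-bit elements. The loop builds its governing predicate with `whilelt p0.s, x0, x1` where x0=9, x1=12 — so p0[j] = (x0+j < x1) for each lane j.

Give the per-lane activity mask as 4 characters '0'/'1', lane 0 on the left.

128-bit reg / 32-bit elem → 4 lanes
whilelt: lane j active iff 9+j < 12 → j < 3 → 3 active
bits (lane 0 leftmost): 1110

predicate = 1110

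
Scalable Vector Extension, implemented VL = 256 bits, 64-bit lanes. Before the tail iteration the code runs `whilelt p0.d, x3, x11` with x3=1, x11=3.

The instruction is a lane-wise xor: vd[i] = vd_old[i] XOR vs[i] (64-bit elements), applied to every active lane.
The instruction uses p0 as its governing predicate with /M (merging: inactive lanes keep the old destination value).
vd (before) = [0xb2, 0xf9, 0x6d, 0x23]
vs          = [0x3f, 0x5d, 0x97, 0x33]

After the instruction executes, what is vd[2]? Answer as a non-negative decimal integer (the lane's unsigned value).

vd[2] = 109

lane count: 256 div 64 = 4
whilelt: lane j active iff 1+j < 3 → j < 2 → 2 active
lane  0: xor(0xb2,0x3f) ⇒ 0x8d
lane  1: xor(0xf9,0x5d) ⇒ 0xa4
lane  2: tail/keep ⇒ 0x6d
lane  3: tail/keep ⇒ 0x23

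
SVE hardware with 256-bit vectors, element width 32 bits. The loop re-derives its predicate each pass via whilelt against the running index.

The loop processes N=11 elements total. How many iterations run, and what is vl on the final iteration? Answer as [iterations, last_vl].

[iterations, last_vl] = [2, 3]

register lanes = 256/32 = 8
N=11: ⌈11/8⌉ = 2 iters; last vl = 11 − 1×8 = 3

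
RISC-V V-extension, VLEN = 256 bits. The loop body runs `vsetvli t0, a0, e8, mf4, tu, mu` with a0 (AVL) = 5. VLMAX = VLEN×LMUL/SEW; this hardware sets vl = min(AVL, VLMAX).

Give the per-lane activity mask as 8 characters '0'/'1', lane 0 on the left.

predicate = 11111000

VLMAX = VLEN×LMUL/SEW = 256×1/4/8 = 8
AVL=5 ≤ VLMAX=8, so vl = 5
bits (lane 0 leftmost): 11111000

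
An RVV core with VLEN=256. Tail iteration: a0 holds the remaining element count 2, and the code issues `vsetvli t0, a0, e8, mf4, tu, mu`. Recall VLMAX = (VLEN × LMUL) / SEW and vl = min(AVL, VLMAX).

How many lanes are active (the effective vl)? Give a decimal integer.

VLMAX = VLEN×LMUL/SEW = 256×1/4/8 = 8
vl ← min(2, 8) = 2

vl = 2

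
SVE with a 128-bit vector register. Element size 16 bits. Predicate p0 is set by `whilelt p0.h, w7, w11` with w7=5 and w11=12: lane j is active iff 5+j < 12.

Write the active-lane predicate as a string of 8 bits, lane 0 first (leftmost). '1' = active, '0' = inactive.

predicate = 11111110

lane count: 128 div 16 = 8
p0[j] = (5+j < 12); true for j=0..6 → 7 lanes set
bits (lane 0 leftmost): 11111110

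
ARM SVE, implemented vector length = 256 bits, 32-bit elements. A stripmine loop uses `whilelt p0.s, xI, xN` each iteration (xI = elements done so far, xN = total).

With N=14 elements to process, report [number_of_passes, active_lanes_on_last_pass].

256-bit reg / 32-bit elem → 8 lanes
14 elements at 8/iter → 2 passes, remainder 6 on the last

[iterations, last_vl] = [2, 6]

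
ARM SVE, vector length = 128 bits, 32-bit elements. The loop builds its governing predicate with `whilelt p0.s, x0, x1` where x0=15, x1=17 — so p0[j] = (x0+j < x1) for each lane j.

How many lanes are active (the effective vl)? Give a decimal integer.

vl = 2

register lanes = 128/32 = 4
whilelt: lane j active iff 15+j < 17 → j < 2 → 2 active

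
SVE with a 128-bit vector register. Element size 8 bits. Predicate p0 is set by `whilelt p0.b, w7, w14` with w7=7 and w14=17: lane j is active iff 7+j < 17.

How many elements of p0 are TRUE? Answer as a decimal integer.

128-bit reg / 8-bit elem → 16 lanes
whilelt: lane j active iff 7+j < 17 → j < 10 → 10 active

vl = 10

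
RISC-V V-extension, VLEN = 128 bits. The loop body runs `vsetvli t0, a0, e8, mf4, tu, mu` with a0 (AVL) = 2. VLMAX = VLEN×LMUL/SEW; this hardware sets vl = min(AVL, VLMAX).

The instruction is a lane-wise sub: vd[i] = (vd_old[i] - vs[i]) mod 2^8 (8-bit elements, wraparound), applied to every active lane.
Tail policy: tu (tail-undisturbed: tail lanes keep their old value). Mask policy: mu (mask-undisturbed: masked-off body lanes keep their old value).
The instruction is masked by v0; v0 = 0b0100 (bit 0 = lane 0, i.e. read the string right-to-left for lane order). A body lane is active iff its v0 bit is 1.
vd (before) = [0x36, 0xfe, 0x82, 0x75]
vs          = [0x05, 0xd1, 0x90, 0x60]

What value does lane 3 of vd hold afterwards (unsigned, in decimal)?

vd[3] = 117

VLMAX = VLEN×LMUL/SEW = 128×1/4/8 = 4
AVL=2 ≤ VLMAX=4, so vl = 2
vd[0] mask-off/keep -> 0x36
vd[1] mask-off/keep -> 0xfe
vd[2] tail/keep -> 0x82
vd[3] tail/keep -> 0x75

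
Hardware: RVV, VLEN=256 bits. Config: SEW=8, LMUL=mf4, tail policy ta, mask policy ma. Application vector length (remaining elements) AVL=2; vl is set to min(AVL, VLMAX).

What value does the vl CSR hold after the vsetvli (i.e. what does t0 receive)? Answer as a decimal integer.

vl = 2

VLMAX = (256 × 1/4) / 8 = 8 lanes
AVL=2 ≤ VLMAX=8, so vl = 2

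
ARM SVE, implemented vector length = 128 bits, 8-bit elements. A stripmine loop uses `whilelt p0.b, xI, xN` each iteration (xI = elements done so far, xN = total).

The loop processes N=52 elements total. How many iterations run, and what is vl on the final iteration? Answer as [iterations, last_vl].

lane count: 128 div 8 = 16
N=52: ⌈52/16⌉ = 4 iters; last vl = 52 − 3×16 = 4

[iterations, last_vl] = [4, 4]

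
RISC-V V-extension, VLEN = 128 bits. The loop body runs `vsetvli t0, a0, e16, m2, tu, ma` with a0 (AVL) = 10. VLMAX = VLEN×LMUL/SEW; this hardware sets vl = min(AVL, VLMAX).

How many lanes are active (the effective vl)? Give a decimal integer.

vl = 10

VLMAX = (128 × 2) / 16 = 16 lanes
AVL=10 ≤ VLMAX=16, so vl = 10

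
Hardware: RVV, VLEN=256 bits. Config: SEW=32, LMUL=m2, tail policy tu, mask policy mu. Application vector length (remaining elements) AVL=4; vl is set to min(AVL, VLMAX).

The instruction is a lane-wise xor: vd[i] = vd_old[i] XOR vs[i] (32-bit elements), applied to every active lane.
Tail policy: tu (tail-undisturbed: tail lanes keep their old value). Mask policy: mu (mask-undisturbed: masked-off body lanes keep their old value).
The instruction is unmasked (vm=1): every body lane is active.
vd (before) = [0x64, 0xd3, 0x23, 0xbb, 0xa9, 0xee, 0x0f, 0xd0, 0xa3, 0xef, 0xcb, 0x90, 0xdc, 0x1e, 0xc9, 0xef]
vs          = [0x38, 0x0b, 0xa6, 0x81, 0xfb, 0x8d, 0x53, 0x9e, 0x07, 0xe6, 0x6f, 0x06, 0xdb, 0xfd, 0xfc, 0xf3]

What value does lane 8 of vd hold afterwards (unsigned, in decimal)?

vd[8] = 163

lanes per group: 256·2/32 = 16
vl ← min(4, 16) = 4
[0] xor(0x64,0x38) = 0x5c
[1] xor(0xd3,0x0b) = 0xd8
[2] xor(0x23,0xa6) = 0x85
[3] xor(0xbb,0x81) = 0x3a
[4] tail/keep = 0xa9
[5] tail/keep = 0xee
[6] tail/keep = 0x0f
[7] tail/keep = 0xd0
[8] tail/keep = 0xa3
[9] tail/keep = 0xef
[10] tail/keep = 0xcb
[11] tail/keep = 0x90
[12] tail/keep = 0xdc
[13] tail/keep = 0x1e
[14] tail/keep = 0xc9
[15] tail/keep = 0xef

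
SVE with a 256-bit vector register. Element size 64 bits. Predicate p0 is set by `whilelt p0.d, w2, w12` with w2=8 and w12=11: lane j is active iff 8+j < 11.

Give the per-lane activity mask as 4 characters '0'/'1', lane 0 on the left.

predicate = 1110

register lanes = 256/64 = 4
whilelt: lane j active iff 8+j < 11 → j < 3 → 3 active
bits (lane 0 leftmost): 1110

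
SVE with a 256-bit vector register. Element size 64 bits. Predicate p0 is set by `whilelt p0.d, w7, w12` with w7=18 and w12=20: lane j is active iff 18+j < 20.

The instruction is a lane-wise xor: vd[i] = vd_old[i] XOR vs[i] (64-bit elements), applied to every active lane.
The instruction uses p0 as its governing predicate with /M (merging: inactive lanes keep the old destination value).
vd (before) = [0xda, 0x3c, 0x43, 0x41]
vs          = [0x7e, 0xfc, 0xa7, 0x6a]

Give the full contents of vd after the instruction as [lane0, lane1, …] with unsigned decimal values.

256-bit reg / 64-bit elem → 4 lanes
p0[j] = (18+j < 20); true for j=0..1 → 2 lanes set
  i=0: xor(0xda,0x7e) → 164
  i=1: xor(0x3c,0xfc) → 192
  i=2: tail/keep → 67
  i=3: tail/keep → 65

vd = [164, 192, 67, 65]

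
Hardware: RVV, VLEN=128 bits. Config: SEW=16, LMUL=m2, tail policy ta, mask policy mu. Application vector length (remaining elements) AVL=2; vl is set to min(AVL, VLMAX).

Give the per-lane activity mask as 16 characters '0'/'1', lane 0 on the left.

lanes per group: 128·2/16 = 16
AVL=2 ≤ VLMAX=16, so vl = 2
bits (lane 0 leftmost): 1100000000000000

predicate = 1100000000000000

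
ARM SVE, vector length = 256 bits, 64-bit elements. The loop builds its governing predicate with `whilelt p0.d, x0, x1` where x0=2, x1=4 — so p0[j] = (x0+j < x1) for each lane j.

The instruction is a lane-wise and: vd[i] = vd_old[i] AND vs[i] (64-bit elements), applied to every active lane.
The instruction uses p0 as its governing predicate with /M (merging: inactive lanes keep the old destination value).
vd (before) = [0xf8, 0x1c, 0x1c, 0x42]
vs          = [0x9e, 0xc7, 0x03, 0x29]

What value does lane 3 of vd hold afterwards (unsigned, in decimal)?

vd[3] = 66

lane count: 256 div 64 = 4
whilelt: lane j active iff 2+j < 4 → j < 2 → 2 active
vd[0] and(0xf8,0x9e) -> 0x98
vd[1] and(0x1c,0xc7) -> 0x04
vd[2] tail/keep -> 0x1c
vd[3] tail/keep -> 0x42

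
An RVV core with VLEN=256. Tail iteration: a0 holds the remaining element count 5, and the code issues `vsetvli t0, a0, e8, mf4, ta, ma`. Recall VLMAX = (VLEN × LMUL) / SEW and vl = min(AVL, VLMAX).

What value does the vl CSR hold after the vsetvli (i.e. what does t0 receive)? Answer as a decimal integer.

VLMAX = (256 × 1/4) / 8 = 8 lanes
vl ← min(5, 8) = 5

vl = 5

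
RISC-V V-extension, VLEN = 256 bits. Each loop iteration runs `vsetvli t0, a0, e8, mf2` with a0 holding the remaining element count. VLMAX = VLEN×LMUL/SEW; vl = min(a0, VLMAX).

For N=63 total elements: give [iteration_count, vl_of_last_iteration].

[iterations, last_vl] = [4, 15]

VLMAX = VLEN×LMUL/SEW = 256×1/2/8 = 16
iterations = ceil(63/16) = 4; final-pass vl = 15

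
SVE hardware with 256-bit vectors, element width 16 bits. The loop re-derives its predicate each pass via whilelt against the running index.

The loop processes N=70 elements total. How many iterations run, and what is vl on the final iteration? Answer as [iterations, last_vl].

[iterations, last_vl] = [5, 6]

256-bit reg / 16-bit elem → 16 lanes
iterations = ceil(70/16) = 5; final-pass vl = 6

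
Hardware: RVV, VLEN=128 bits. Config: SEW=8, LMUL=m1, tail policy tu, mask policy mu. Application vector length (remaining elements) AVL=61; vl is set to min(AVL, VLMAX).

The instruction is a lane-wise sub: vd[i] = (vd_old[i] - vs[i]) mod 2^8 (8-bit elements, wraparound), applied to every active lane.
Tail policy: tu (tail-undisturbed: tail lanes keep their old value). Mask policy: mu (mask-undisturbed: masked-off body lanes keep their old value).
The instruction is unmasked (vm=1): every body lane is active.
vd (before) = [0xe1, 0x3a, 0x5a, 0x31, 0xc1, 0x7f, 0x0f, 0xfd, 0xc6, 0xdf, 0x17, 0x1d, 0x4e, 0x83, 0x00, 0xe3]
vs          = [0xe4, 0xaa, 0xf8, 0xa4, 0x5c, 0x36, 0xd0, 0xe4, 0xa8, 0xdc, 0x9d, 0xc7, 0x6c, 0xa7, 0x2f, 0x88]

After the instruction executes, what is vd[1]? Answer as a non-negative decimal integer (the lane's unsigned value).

vd[1] = 144

lanes per group: 128·1/8 = 16
AVL=61 > VLMAX=16, so vl = 16
vd[0] sub(0xe1,0xe4) -> 0xfd
vd[1] sub(0x3a,0xaa) -> 0x90
vd[2] sub(0x5a,0xf8) -> 0x62
vd[3] sub(0x31,0xa4) -> 0x8d
vd[4] sub(0xc1,0x5c) -> 0x65
vd[5] sub(0x7f,0x36) -> 0x49
vd[6] sub(0x0f,0xd0) -> 0x3f
vd[7] sub(0xfd,0xe4) -> 0x19
vd[8] sub(0xc6,0xa8) -> 0x1e
vd[9] sub(0xdf,0xdc) -> 0x03
vd[10] sub(0x17,0x9d) -> 0x7a
vd[11] sub(0x1d,0xc7) -> 0x56
vd[12] sub(0x4e,0x6c) -> 0xe2
vd[13] sub(0x83,0xa7) -> 0xdc
vd[14] sub(0x00,0x2f) -> 0xd1
vd[15] sub(0xe3,0x88) -> 0x5b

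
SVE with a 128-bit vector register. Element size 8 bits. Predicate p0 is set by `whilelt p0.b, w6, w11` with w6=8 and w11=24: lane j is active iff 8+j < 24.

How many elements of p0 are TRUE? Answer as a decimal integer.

vl = 16

lane count: 128 div 8 = 16
p0[j] = (8+j < 24); true for j=0..15 → 16 lanes set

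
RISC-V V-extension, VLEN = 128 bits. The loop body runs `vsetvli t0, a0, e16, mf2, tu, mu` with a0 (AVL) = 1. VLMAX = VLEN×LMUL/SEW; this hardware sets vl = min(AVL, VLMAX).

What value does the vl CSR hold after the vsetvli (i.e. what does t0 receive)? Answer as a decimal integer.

vl = 1

VLMAX = VLEN×LMUL/SEW = 128×1/2/16 = 4
vl ← min(1, 4) = 1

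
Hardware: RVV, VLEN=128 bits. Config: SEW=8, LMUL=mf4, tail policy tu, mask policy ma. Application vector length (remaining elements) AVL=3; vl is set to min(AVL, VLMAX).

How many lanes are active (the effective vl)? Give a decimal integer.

vl = 3

VLMAX = VLEN×LMUL/SEW = 128×1/4/8 = 4
AVL=3 ≤ VLMAX=4, so vl = 3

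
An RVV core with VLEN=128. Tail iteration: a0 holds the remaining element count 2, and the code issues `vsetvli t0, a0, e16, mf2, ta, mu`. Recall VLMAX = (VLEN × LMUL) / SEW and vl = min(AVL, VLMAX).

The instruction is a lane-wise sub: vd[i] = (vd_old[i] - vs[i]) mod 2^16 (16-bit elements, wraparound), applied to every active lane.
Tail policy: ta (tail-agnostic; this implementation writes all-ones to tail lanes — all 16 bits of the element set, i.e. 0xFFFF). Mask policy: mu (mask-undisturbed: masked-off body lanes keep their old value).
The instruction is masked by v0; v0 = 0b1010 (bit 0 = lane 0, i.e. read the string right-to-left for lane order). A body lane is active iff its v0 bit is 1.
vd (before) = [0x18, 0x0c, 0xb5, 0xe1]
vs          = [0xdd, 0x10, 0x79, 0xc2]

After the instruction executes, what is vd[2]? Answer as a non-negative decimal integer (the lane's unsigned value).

vd[2] = 65535

VLMAX = (128 × 1/2) / 16 = 4 lanes
AVL=2 ≤ VLMAX=4, so vl = 2
lane  0: mask-off/keep ⇒ 0x18
lane  1: sub(0x0c,0x10) ⇒ 0xfffc
lane  2: tail/ones ⇒ 0xffff
lane  3: tail/ones ⇒ 0xffff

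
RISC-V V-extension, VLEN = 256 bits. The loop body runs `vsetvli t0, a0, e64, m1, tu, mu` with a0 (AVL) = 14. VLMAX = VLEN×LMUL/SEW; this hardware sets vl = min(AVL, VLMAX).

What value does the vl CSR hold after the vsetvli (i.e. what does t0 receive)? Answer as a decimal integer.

vl = 4

VLMAX = (256 × 1) / 64 = 4 lanes
vl ← min(14, 4) = 4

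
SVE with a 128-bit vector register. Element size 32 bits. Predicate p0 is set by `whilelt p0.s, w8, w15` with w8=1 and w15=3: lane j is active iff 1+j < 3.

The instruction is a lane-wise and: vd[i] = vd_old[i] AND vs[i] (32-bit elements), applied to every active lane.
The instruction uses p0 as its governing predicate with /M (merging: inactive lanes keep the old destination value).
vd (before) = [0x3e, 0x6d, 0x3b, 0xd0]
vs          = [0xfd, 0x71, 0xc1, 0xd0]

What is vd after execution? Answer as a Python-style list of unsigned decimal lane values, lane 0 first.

128-bit reg / 32-bit elem → 4 lanes
active while 1+j < 3, i.e. j ∈ [0,2) capped at 4 ⇒ 2
[0] and(0x3e,0xfd) = 0x3c
[1] and(0x6d,0x71) = 0x61
[2] tail/keep = 0x3b
[3] tail/keep = 0xd0

vd = [60, 97, 59, 208]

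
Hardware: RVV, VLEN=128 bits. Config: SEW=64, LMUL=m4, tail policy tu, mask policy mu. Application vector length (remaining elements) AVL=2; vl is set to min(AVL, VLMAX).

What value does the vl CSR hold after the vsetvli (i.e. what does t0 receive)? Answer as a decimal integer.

vl = 2

lanes per group: 128·4/64 = 8
vl ← min(2, 8) = 2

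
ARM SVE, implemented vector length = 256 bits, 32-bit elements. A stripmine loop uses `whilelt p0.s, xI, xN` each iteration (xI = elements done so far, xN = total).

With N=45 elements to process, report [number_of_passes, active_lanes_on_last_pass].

[iterations, last_vl] = [6, 5]

lane count: 256 div 32 = 8
iterations = ceil(45/8) = 6; final-pass vl = 5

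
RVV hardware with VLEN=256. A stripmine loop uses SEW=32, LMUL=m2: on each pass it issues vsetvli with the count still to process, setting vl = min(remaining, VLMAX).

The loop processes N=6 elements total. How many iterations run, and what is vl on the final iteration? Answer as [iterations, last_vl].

[iterations, last_vl] = [1, 6]

VLMAX = (256 × 2) / 32 = 16 lanes
N=6: ⌈6/16⌉ = 1 iters; last vl = 6 − 0×16 = 6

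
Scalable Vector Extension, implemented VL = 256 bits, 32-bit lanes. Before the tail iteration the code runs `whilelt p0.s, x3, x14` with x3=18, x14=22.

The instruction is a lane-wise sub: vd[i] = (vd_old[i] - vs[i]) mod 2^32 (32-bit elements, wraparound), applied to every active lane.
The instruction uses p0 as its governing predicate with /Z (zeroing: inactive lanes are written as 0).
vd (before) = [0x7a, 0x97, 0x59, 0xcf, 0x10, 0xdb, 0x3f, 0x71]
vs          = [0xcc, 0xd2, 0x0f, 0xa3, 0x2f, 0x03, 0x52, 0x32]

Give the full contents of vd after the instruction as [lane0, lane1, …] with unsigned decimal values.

vd = [4294967214, 4294967237, 74, 44, 0, 0, 0, 0]

register lanes = 256/32 = 8
p0[j] = (18+j < 22); true for j=0..3 → 4 lanes set
lane  0: sub(0x7a,0xcc) ⇒ 0xffffffae
lane  1: sub(0x97,0xd2) ⇒ 0xffffffc5
lane  2: sub(0x59,0x0f) ⇒ 0x4a
lane  3: sub(0xcf,0xa3) ⇒ 0x2c
lane  4: tail/zero ⇒ 0x00
lane  5: tail/zero ⇒ 0x00
lane  6: tail/zero ⇒ 0x00
lane  7: tail/zero ⇒ 0x00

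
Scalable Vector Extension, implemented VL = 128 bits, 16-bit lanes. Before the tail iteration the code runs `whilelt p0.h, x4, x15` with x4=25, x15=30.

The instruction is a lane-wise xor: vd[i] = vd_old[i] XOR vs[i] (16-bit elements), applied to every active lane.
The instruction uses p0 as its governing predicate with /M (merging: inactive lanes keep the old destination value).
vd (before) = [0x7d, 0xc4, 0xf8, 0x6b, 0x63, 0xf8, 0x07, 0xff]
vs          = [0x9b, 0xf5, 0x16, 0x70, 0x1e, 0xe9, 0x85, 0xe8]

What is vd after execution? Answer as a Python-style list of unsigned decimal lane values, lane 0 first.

128-bit reg / 16-bit elem → 8 lanes
active while 25+j < 30, i.e. j ∈ [0,5) capped at 8 ⇒ 5
[0] xor(0x7d,0x9b) = 0xe6
[1] xor(0xc4,0xf5) = 0x31
[2] xor(0xf8,0x16) = 0xee
[3] xor(0x6b,0x70) = 0x1b
[4] xor(0x63,0x1e) = 0x7d
[5] tail/keep = 0xf8
[6] tail/keep = 0x07
[7] tail/keep = 0xff

vd = [230, 49, 238, 27, 125, 248, 7, 255]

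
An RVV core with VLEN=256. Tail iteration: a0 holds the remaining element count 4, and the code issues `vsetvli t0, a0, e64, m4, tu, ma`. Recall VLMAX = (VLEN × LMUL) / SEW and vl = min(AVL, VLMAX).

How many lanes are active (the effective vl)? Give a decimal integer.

vl = 4

lanes per group: 256·4/64 = 16
vl ← min(4, 16) = 4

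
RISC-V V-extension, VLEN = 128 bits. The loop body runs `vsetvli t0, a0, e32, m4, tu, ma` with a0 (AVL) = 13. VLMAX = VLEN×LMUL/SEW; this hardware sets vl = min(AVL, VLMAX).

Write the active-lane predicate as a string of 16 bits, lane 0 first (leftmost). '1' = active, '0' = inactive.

VLMAX = (128 × 4) / 32 = 16 lanes
vl ← min(13, 16) = 13
bits (lane 0 leftmost): 1111111111111000

predicate = 1111111111111000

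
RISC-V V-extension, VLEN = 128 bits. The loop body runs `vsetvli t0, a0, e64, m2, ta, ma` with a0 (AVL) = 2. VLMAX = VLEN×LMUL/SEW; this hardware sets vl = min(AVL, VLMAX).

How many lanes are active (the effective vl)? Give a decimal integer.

VLMAX = VLEN×LMUL/SEW = 128×2/64 = 4
AVL=2 ≤ VLMAX=4, so vl = 2

vl = 2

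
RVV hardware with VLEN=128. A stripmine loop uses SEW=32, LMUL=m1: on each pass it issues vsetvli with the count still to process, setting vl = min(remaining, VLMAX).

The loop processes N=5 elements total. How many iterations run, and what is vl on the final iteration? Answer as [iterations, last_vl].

VLMAX = VLEN×LMUL/SEW = 128×1/32 = 4
iterations = ceil(5/4) = 2; final-pass vl = 1

[iterations, last_vl] = [2, 1]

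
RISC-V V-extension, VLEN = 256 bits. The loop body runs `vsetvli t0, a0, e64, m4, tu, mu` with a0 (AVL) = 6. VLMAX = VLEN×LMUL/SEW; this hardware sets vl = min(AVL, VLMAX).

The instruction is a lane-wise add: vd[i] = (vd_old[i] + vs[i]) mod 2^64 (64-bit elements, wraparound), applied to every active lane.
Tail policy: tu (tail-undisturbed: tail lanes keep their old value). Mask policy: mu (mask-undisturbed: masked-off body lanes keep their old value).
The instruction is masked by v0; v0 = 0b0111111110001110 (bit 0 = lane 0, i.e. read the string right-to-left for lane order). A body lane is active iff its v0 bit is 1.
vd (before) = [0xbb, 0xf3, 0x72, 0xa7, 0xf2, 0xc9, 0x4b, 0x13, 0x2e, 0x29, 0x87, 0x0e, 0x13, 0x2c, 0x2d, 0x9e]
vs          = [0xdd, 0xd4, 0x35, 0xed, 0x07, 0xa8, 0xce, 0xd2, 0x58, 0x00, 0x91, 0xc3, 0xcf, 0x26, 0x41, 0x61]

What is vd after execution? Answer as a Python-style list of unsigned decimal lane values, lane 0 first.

vd = [187, 455, 167, 404, 242, 201, 75, 19, 46, 41, 135, 14, 19, 44, 45, 158]

VLMAX = (256 × 4) / 64 = 16 lanes
AVL=6 ≤ VLMAX=16, so vl = 6
vd[0] mask-off/keep -> 0xbb
vd[1] add(0xf3,0xd4) -> 0x1c7
vd[2] add(0x72,0x35) -> 0xa7
vd[3] add(0xa7,0xed) -> 0x194
vd[4] mask-off/keep -> 0xf2
vd[5] mask-off/keep -> 0xc9
vd[6] tail/keep -> 0x4b
vd[7] tail/keep -> 0x13
vd[8] tail/keep -> 0x2e
vd[9] tail/keep -> 0x29
vd[10] tail/keep -> 0x87
vd[11] tail/keep -> 0x0e
vd[12] tail/keep -> 0x13
vd[13] tail/keep -> 0x2c
vd[14] tail/keep -> 0x2d
vd[15] tail/keep -> 0x9e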